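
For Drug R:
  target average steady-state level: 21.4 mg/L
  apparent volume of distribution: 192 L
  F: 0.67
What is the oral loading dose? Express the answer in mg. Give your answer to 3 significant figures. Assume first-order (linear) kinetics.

LD = Css × Vd / F = 21.4 × 192 / 0.67 = 6133 mg

6130 mg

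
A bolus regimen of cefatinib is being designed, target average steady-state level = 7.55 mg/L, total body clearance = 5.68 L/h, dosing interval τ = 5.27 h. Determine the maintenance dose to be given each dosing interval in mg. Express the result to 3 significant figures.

226 mg

At steady state, Dose/τ = Css × CL.
Dose = Css × CL × τ = 7.55 × 5.680 × 5.27 = 226.0 mg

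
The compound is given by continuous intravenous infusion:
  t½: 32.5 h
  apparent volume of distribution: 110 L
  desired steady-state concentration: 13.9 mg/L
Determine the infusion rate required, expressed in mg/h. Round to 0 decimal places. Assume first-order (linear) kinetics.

33 mg/h

k = ln2 / t½ = 0.693147 / 32.5 = 0.02133 h⁻¹
CL = k × Vd = 0.02133 × 110 = 2.346 L/h
At steady state, infusion rate R₀ = Css × CL = 13.9 × 2.346 = 32.61 mg/h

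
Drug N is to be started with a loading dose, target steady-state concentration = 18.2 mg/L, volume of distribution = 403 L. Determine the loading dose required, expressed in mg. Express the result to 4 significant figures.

LD = Css × Vd = 18.2 × 403 = 7335 mg

7335 mg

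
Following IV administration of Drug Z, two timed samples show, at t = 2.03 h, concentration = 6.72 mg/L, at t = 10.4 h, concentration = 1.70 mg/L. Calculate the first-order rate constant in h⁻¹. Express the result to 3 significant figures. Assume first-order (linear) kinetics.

k = ln(C₁/C₂) / (t₂ − t₁) = ln(6.72/1.70) / (10.4 − 2.03)
  = 1.374 / 8.370 = 0.1642 h⁻¹

0.164 h⁻¹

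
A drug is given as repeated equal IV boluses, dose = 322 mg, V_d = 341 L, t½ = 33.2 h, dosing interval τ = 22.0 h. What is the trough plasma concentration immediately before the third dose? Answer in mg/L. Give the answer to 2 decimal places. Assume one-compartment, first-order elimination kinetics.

C₀ per dose = Dose / Vd = 322 / 341 = 0.9443 mg/L
k = ln2 / t½ = 0.693147 / 33.2 = 0.02088 h⁻¹
Fraction remaining after one interval: r = e^(−kτ) = e^(−0.02088 × 22.0) = 0.6317
Before dose 3, 2 doses have been given (aged 1τ, 2τ).
C_trough = C₀ × (r + r²) = 0.9443 × (0.6317 + 0.3990) = 0.9733 mg/L

0.97 mg/L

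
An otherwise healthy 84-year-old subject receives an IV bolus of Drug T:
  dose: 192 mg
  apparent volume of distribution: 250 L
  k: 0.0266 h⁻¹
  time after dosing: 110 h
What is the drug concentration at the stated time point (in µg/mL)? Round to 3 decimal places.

C₀ = Dose / Vd = 192.0 / 250 = 0.7680 mg/L
C = C₀ · e^(−k·t) = 0.7680 × e^(−0.02660 × 110)
  = 0.7680 × 0.05361 = 0.04117 mg/L
(0.04117 mg/L = 0.04117 µg/mL)

0.041 µg/mL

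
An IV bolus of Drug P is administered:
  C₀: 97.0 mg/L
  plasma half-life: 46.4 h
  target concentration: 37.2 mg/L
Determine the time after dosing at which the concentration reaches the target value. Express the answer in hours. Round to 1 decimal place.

k = ln2 / t½ = 0.693147 / 46.4 = 0.01494 h⁻¹
t = ln(C₀ / C) / k = ln(97.00 / 37.2) / 0.01494
  = ln(2.608) / 0.01494 = 0.9586 / 0.01494 = 64.16 h

64.2 h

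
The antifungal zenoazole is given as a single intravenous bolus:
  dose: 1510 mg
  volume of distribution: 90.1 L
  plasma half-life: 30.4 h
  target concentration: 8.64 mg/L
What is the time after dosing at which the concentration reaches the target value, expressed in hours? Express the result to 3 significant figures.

C₀ = Dose / Vd = 1510 / 90.1 = 16.76 mg/L
k = ln2 / t½ = 0.693147 / 30.4 = 0.02280 h⁻¹
t = ln(C₀ / C) / k = ln(16.76 / 8.64) / 0.02280
  = ln(1.940) / 0.02280 = 0.6627 / 0.02280 = 29.07 h

29.1 h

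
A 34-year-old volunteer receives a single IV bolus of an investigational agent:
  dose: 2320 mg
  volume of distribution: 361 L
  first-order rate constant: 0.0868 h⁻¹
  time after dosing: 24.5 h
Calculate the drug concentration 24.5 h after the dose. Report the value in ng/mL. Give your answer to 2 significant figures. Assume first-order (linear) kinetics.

C₀ = Dose / Vd = 2320 / 361 = 6.427 mg/L
C = C₀ · e^(−k·t) = 6.427 × e^(−0.08680 × 24.5)
  = 6.427 × 0.1192 = 0.7661 mg/L
Convert: 0.7661 mg/L × 1000 = 766.1 ng/mL

770 ng/mL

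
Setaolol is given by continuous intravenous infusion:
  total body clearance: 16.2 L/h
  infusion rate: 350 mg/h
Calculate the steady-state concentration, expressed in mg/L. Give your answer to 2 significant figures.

At steady state Css = R₀ / CL = 350 / 16.20 = 21.60 mg/L

22 mg/L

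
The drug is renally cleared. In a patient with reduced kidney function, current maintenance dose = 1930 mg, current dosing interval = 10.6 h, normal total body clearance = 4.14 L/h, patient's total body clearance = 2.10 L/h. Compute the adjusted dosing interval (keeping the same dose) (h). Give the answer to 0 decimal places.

To keep the same average steady-state level, dosing rate must scale with clearance.
CL ratio = 2.10 / 4.14 = 0.5072
New interval (same dose) = 10.6 / 0.5072 = 20.90 h

21 h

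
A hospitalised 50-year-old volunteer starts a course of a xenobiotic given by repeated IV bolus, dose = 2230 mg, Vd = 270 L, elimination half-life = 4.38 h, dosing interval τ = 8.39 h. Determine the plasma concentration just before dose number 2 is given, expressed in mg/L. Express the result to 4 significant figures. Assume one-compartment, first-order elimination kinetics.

2.189 mg/L

C₀ per dose = Dose / Vd = 2230 / 270 = 8.259 mg/L
k = ln2 / t½ = 0.693147 / 4.38 = 0.1583 h⁻¹
Fraction remaining after one interval: r = e^(−kτ) = e^(−0.1583 × 8.39) = 0.2650
Before dose 2, 1 dose has been given (aged 1τ).
C_trough = C₀ × r = 8.259 × 0.2650 = 2.189 mg/L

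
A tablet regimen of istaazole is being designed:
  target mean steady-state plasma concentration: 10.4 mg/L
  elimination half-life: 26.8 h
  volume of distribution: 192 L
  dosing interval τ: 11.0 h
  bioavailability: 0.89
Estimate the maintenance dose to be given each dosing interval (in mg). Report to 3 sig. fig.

k = ln2 / t½ = 0.693147 / 26.8 = 0.02586 h⁻¹
CL = k × Vd = 0.02586 × 192 = 4.965 L/h
At steady state, F × (Dose/τ) = Css × CL.
Dose = Css × CL × τ / F = 10.4 × 4.965 × 11.0 / 0.89 = 638.2 mg

638 mg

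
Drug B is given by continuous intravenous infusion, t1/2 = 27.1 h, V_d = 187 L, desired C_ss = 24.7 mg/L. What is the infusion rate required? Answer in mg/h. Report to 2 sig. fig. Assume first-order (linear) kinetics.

120 mg/h

k = ln2 / t½ = 0.693147 / 27.1 = 0.02558 h⁻¹
CL = k × Vd = 0.02558 × 187 = 4.783 L/h
At steady state, infusion rate R₀ = Css × CL = 24.7 × 4.783 = 118.1 mg/h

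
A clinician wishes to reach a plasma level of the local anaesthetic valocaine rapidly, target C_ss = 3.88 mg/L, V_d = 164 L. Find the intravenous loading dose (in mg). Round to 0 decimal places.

636 mg

LD = Css × Vd = 3.88 × 164 = 636.3 mg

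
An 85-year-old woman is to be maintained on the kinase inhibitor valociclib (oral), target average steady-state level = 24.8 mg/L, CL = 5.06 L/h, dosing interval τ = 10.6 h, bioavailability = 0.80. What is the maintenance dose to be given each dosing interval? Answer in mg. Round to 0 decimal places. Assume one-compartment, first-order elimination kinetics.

1663 mg

At steady state, F × (Dose/τ) = Css × CL.
Dose = Css × CL × τ / F = 24.8 × 5.060 × 10.6 / 0.80 = 1663 mg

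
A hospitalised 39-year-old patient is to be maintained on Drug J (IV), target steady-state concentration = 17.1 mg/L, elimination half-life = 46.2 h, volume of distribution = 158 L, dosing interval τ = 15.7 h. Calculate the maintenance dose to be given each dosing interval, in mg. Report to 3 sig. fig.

636 mg

k = ln2 / t½ = 0.693147 / 46.2 = 0.01500 h⁻¹
CL = k × Vd = 0.01500 × 158 = 2.370 L/h
At steady state, Dose/τ = Css × CL.
Dose = Css × CL × τ = 17.1 × 2.370 × 15.7 = 636.3 mg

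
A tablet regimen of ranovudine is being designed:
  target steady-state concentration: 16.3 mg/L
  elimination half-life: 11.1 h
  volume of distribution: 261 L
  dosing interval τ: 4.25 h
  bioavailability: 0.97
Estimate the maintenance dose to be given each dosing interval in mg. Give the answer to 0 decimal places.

1164 mg

k = ln2 / t½ = 0.693147 / 11.1 = 0.06245 h⁻¹
CL = k × Vd = 0.06245 × 261 = 16.30 L/h
At steady state, F × (Dose/τ) = Css × CL.
Dose = Css × CL × τ / F = 16.3 × 16.30 × 4.25 / 0.97 = 1164 mg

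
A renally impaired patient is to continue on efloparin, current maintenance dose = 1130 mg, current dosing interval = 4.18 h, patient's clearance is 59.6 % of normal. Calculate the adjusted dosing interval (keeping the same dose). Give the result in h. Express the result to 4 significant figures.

7.013 h

To keep the same average steady-state level, dosing rate must scale with clearance.
CL ratio = 59.6 / 100 = 0.5960
New interval (same dose) = 4.18 / 0.5960 = 7.013 h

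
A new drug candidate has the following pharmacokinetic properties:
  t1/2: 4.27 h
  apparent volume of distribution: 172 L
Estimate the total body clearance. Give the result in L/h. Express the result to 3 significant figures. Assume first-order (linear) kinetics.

27.9 L/h

k = ln2 / t½ = 0.693147 / 4.27 = 0.1623 h⁻¹
CL = k × Vd = 0.1623 × 172 = 27.92 L/h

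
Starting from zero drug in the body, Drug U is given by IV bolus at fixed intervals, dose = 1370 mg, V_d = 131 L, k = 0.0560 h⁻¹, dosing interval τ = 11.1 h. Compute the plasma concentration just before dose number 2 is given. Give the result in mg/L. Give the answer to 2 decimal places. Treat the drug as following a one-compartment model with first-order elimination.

5.62 mg/L

C₀ per dose = Dose / Vd = 1370 / 131 = 10.46 mg/L
Fraction remaining after one interval: r = e^(−kτ) = e^(−0.05600 × 11.1) = 0.5371
Before dose 2, 1 dose has been given (aged 1τ).
C_trough = C₀ × r = 10.46 × 0.5371 = 5.618 mg/L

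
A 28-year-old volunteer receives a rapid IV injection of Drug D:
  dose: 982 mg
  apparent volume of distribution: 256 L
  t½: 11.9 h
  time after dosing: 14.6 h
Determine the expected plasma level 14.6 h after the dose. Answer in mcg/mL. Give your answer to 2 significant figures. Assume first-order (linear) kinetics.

C₀ = Dose / Vd = 982.0 / 256 = 3.836 mg/L
k = ln2 / t½ = 0.693147 / 11.9 = 0.05825 h⁻¹
C = C₀ · e^(−k·t) = 3.836 × e^(−0.05825 × 14.6)
  = 3.836 × 0.4272 = 1.639 mg/L
(1.639 mg/L = 1.639 mcg/mL)

1.6 mcg/mL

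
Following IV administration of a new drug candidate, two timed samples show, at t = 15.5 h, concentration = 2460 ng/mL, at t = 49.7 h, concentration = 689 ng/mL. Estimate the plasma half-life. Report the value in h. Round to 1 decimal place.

k = ln(C₁/C₂) / (t₂ − t₁) = ln(2460/689) / (49.7 − 15.5)
  = 1.273 / 34.20 = 0.03722 h⁻¹
t½ = ln2 / k = 0.693147 / 0.03722 = 18.62 h

18.6 h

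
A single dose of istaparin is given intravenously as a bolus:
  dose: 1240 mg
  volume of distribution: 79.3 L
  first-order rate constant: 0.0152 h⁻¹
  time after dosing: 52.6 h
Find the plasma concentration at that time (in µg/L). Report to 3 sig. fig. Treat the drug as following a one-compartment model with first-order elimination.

7030 µg/L

C₀ = Dose / Vd = 1240 / 79.3 = 15.64 mg/L
C = C₀ · e^(−k·t) = 15.64 × e^(−0.01520 × 52.6)
  = 15.64 × 0.4495 = 7.030 mg/L
Convert: 7.030 mg/L × 1000 = 7030 µg/L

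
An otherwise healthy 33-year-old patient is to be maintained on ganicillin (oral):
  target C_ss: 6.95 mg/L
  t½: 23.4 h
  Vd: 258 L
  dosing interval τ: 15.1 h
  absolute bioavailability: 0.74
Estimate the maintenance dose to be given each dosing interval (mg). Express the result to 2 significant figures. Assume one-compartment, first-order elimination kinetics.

k = ln2 / t½ = 0.693147 / 23.4 = 0.02962 h⁻¹
CL = k × Vd = 0.02962 × 258 = 7.642 L/h
At steady state, F × (Dose/τ) = Css × CL.
Dose = Css × CL × τ / F = 6.95 × 7.642 × 15.1 / 0.74 = 1084 mg

1100 mg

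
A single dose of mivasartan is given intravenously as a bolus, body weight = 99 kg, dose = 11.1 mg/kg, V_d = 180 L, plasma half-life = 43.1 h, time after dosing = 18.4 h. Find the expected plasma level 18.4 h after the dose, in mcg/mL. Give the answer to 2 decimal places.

4.54 mcg/mL

Total dose = 11.1 × 99 = 1099 mg
C₀ = Dose / Vd = 1099 / 180 = 6.106 mg/L
k = ln2 / t½ = 0.693147 / 43.1 = 0.01608 h⁻¹
C = C₀ · e^(−k·t) = 6.106 × e^(−0.01608 × 18.4)
  = 6.106 × 0.7439 = 4.542 mg/L
(4.542 mg/L = 4.542 mcg/mL)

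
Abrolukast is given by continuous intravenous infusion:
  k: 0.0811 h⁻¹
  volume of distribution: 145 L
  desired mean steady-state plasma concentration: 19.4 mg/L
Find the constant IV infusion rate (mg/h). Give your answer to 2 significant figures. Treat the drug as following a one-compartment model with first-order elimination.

CL = k × Vd = 0.08110 × 145 = 11.76 L/h
At steady state, infusion rate R₀ = Css × CL = 19.4 × 11.76 = 228.1 mg/h

230 mg/h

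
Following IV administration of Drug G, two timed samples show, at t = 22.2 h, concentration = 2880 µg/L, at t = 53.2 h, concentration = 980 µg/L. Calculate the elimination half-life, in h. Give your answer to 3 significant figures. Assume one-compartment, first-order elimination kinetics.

k = ln(C₁/C₂) / (t₂ − t₁) = ln(2880/980) / (53.2 − 22.2)
  = 1.078 / 31.00 = 0.03477 h⁻¹
t½ = ln2 / k = 0.693147 / 0.03477 = 19.94 h

19.9 h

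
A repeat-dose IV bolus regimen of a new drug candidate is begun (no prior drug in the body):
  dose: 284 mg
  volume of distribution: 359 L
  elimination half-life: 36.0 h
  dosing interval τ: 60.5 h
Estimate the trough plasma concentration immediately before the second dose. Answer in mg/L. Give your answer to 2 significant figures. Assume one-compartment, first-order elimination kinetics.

C₀ per dose = Dose / Vd = 284 / 359 = 0.7911 mg/L
k = ln2 / t½ = 0.693147 / 36.0 = 0.01925 h⁻¹
Fraction remaining after one interval: r = e^(−kτ) = e^(−0.01925 × 60.5) = 0.3120
Before dose 2, 1 dose has been given (aged 1τ).
C_trough = C₀ × r = 0.7911 × 0.3120 = 0.2468 mg/L

0.25 mg/L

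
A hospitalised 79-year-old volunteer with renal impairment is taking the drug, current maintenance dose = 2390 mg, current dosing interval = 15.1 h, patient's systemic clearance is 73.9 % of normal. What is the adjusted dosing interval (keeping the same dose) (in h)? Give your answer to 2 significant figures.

20 h

To keep the same average steady-state level, dosing rate must scale with clearance.
CL ratio = 73.9 / 100 = 0.7390
New interval (same dose) = 15.1 / 0.7390 = 20.43 h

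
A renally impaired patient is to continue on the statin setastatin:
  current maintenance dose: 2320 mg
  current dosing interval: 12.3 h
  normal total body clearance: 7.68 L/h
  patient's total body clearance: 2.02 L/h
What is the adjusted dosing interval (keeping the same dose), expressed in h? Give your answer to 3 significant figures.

To keep the same average steady-state level, dosing rate must scale with clearance.
CL ratio = 2.02 / 7.68 = 0.2630
New interval (same dose) = 12.3 / 0.2630 = 46.77 h

46.8 h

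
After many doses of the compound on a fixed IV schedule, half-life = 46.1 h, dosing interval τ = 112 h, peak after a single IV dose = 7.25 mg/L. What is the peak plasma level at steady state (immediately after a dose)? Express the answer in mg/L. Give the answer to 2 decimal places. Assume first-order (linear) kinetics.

k = ln2 / t½ = 0.693147 / 46.1 = 0.01504 h⁻¹
e^(−kτ) = e^(−0.01504 × 112) = 0.1855
Accumulation ratio R = 1 / (1 − e^(−kτ)) = 1 / (1 − 0.1855) = 1.228
Steady-state peak = C₀ × R = 7.25 × 1.228 = 8.903 mg/L

8.90 mg/L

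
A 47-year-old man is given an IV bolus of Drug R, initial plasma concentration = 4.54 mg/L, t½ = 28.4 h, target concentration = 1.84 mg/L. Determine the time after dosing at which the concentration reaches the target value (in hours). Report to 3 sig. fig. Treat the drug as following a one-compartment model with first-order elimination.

37.0 h

k = ln2 / t½ = 0.693147 / 28.4 = 0.02441 h⁻¹
t = ln(C₀ / C) / k = ln(4.540 / 1.84) / 0.02441
  = ln(2.467) / 0.02441 = 0.9030 / 0.02441 = 36.99 h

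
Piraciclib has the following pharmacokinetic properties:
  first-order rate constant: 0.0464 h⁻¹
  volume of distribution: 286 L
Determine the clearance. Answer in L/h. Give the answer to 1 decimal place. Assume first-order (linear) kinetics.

CL = k × Vd = 0.0464 × 286 = 13.27 L/h

13.3 L/h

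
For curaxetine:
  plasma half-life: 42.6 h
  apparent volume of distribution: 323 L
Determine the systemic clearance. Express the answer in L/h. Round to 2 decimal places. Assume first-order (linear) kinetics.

5.26 L/h

k = ln2 / t½ = 0.693147 / 42.6 = 0.01627 h⁻¹
CL = k × Vd = 0.01627 × 323 = 5.255 L/h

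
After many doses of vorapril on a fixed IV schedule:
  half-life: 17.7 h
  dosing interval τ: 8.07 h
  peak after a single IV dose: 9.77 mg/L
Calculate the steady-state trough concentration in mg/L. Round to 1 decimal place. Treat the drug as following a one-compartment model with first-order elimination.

k = ln2 / t½ = 0.693147 / 17.7 = 0.03916 h⁻¹
e^(−kτ) = e^(−0.03916 × 8.07) = 0.7290
Accumulation ratio R = 1 / (1 − e^(−kτ)) = 1 / (1 − 0.7290) = 3.690
Steady-state trough = C₀ × R × e^(−kτ) = 9.77 × 3.690 × 0.7290 = 26.28 mg/L

26.3 mg/L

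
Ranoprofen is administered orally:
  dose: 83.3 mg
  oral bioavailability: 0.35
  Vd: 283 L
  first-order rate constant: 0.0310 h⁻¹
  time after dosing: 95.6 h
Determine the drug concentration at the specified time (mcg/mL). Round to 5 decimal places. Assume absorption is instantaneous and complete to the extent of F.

0.00532 mcg/mL

Amount reaching circulation = F × Dose = 0.35 × 83.30 = 29.16 mg
C₀ = F·Dose / Vd = 29.16 / 283 = 0.1030 mg/L
C = C₀ · e^(−k·t) = 0.1030 × e^(−0.03100 × 95.6)
  = 0.1030 × 0.05163 = 0.005318 mg/L
(0.005318 mg/L = 0.005318 mcg/mL)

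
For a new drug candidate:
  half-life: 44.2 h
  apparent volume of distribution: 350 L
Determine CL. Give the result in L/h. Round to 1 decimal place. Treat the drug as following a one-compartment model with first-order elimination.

5.5 L/h

k = ln2 / t½ = 0.693147 / 44.2 = 0.01568 h⁻¹
CL = k × Vd = 0.01568 × 350 = 5.488 L/h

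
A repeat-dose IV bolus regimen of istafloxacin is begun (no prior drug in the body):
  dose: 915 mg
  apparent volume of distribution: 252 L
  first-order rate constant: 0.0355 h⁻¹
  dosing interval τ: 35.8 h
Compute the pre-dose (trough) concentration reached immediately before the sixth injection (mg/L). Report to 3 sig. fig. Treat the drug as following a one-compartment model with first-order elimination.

C₀ per dose = Dose / Vd = 915 / 252 = 3.631 mg/L
Fraction remaining after one interval: r = e^(−kτ) = e^(−0.03550 × 35.8) = 0.2806
Before dose 6, 5 doses have been given (aged 1τ, 2τ, 3τ, 4τ, 5τ).
C_trough = C₀ × (r + r² + … + r^5) = C₀ × r(1−r^5)/(1−r)
        = 3.631 × 0.2806 × (1 − 0.001740) / (1 − 0.2806) = 1.414 mg/L

1.41 mg/L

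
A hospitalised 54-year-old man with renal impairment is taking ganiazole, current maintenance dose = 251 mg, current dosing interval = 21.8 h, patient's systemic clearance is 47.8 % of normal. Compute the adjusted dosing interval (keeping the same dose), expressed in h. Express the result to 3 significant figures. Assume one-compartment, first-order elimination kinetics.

To keep the same average steady-state level, dosing rate must scale with clearance.
CL ratio = 47.8 / 100 = 0.4780
New interval (same dose) = 21.8 / 0.4780 = 45.61 h

45.6 h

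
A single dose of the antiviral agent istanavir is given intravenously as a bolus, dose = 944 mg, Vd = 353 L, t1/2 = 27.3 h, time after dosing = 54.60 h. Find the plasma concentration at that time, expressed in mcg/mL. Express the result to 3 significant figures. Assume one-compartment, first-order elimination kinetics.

C₀ = Dose / Vd = 944.0 / 353 = 2.674 mg/L
k = ln2 / t½ = 0.693147 / 27.3 = 0.02539 h⁻¹
t / t½ = 54.60 / 27.3 = 2 half-lives
C = C₀ × (1/2)^2 = 2.674 × 0.2500 = 0.6685 mg/L
(0.6685 mg/L = 0.6685 mcg/mL)

0.669 mcg/mL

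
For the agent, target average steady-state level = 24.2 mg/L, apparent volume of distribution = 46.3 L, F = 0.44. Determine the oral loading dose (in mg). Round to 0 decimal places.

LD = Css × Vd / F = 24.2 × 46.3 / 0.44 = 2547 mg

2547 mg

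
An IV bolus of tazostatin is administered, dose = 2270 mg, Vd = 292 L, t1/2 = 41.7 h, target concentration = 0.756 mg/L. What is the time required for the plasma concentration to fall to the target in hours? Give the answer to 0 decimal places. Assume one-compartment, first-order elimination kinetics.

140 h

C₀ = Dose / Vd = 2270 / 292 = 7.774 mg/L
k = ln2 / t½ = 0.693147 / 41.7 = 0.01662 h⁻¹
t = ln(C₀ / C) / k = ln(7.774 / 0.756) / 0.01662
  = ln(10.28) / 0.01662 = 2.330 / 0.01662 = 140.2 h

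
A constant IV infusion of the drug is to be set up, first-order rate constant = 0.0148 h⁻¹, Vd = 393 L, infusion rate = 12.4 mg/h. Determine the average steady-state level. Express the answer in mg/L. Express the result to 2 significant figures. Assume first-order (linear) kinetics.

2.1 mg/L

CL = k × Vd = 0.01480 × 393 = 5.816 L/h
At steady state Css = R₀ / CL = 12.4 / 5.816 = 2.132 mg/L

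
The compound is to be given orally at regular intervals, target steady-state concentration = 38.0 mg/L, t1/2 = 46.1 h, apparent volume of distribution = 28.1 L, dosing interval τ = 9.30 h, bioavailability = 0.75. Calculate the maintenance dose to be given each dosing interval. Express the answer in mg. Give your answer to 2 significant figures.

k = ln2 / t½ = 0.693147 / 46.1 = 0.01504 h⁻¹
CL = k × Vd = 0.01504 × 28.1 = 0.4226 L/h
At steady state, F × (Dose/τ) = Css × CL.
Dose = Css × CL × τ / F = 38.0 × 0.4226 × 9.30 / 0.75 = 199.1 mg

200 mg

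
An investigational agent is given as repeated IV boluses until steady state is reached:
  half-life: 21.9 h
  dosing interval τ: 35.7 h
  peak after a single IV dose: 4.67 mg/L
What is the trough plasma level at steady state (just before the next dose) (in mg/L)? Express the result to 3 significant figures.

k = ln2 / t½ = 0.693147 / 21.9 = 0.03165 h⁻¹
e^(−kτ) = e^(−0.03165 × 35.7) = 0.3231
Accumulation ratio R = 1 / (1 − e^(−kτ)) = 1 / (1 − 0.3231) = 1.477
Steady-state trough = C₀ × R × e^(−kτ) = 4.67 × 1.477 × 0.3231 = 2.229 mg/L

2.23 mg/L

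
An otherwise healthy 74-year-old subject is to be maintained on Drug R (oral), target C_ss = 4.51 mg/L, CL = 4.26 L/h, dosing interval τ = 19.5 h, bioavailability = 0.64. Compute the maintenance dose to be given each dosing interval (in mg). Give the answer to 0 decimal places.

585 mg

At steady state, F × (Dose/τ) = Css × CL.
Dose = Css × CL × τ / F = 4.51 × 4.260 × 19.5 / 0.64 = 585.4 mg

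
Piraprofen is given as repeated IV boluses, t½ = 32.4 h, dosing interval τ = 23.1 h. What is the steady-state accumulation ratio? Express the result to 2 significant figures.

k = ln2 / t½ = 0.693147 / 32.4 = 0.02139 h⁻¹
e^(−kτ) = e^(−0.02139 × 23.1) = 0.6101
Accumulation ratio R = 1 / (1 − e^(−kτ)) = 1 / (1 − 0.6101) = 2.565

2.6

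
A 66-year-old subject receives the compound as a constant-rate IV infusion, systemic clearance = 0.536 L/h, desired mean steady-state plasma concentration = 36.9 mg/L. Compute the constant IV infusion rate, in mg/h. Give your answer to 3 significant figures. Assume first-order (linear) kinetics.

19.8 mg/h

At steady state, infusion rate R₀ = Css × CL = 36.9 × 0.5360 = 19.78 mg/h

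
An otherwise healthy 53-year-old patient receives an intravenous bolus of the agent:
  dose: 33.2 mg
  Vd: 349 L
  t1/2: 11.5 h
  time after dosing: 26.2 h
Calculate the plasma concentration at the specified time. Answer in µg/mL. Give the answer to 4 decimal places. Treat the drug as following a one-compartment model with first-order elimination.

C₀ = Dose / Vd = 33.20 / 349 = 0.09513 mg/L
k = ln2 / t½ = 0.693147 / 11.5 = 0.06027 h⁻¹
C = C₀ · e^(−k·t) = 0.09513 × e^(−0.06027 × 26.2)
  = 0.09513 × 0.2062 = 0.01962 mg/L
(0.01962 mg/L = 0.01962 µg/mL)

0.0196 µg/mL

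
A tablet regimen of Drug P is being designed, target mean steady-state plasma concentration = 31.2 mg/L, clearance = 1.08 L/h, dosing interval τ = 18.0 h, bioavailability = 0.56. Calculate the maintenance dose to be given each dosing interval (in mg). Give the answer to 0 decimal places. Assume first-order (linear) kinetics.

At steady state, F × (Dose/τ) = Css × CL.
Dose = Css × CL × τ / F = 31.2 × 1.080 × 18.0 / 0.56 = 1083 mg

1083 mg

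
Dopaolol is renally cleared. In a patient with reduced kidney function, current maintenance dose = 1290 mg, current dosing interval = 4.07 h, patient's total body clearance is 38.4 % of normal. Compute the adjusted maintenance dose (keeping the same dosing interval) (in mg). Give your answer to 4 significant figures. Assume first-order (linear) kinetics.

495.4 mg

To keep the same average steady-state level, dosing rate must scale with clearance.
CL ratio = 38.4 / 100 = 0.3840
New dose (same interval) = 1290 × 0.3840 = 495.4 mg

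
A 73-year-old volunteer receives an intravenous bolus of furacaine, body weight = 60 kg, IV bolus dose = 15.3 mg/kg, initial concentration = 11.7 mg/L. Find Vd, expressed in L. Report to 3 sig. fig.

Dose = 15.3 × 60 = 918.0 mg
Vd = Dose / C₀ = 918.0 / 11.7 = 78.46 L

78.5 L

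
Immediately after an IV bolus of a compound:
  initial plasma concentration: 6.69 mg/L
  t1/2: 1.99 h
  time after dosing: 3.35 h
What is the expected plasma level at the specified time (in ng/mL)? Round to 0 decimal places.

k = ln2 / t½ = 0.693147 / 1.99 = 0.3483 h⁻¹
C = C₀ · e^(−k·t) = 6.690 × e^(−0.3483 × 3.35)
  = 6.690 × 0.3114 = 2.083 mg/L
Convert: 2.083 mg/L × 1000 = 2083 ng/mL

2083 ng/mL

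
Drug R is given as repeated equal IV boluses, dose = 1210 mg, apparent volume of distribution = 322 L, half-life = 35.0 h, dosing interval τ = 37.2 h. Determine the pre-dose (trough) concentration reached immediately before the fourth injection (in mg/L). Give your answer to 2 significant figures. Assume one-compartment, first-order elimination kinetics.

C₀ per dose = Dose / Vd = 1210 / 322 = 3.758 mg/L
k = ln2 / t½ = 0.693147 / 35.0 = 0.01980 h⁻¹
Fraction remaining after one interval: r = e^(−kτ) = e^(−0.01980 × 37.2) = 0.4788
Before dose 4, 3 doses have been given (aged 1τ, 2τ, 3τ).
C_trough = C₀ × (r + r² + … + r^3) = C₀ × r(1−r^3)/(1−r)
        = 3.758 × 0.4788 × (1 − 0.1098) / (1 − 0.4788) = 3.073 mg/L

3.1 mg/L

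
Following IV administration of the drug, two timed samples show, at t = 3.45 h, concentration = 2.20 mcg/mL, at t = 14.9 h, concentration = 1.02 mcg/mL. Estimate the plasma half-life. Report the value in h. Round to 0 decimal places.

10 h

k = ln(C₁/C₂) / (t₂ − t₁) = ln(2.20/1.02) / (14.9 − 3.45)
  = 0.7687 / 11.45 = 0.06714 h⁻¹
t½ = ln2 / k = 0.693147 / 0.06714 = 10.32 h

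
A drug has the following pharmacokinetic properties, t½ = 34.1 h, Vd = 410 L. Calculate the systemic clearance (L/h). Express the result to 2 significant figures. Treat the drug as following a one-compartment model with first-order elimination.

8.3 L/h

k = ln2 / t½ = 0.693147 / 34.1 = 0.02033 h⁻¹
CL = k × Vd = 0.02033 × 410 = 8.335 L/h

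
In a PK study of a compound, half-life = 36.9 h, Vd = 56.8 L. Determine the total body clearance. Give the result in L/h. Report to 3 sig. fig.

k = ln2 / t½ = 0.693147 / 36.9 = 0.01878 h⁻¹
CL = k × Vd = 0.01878 × 56.8 = 1.067 L/h

1.07 L/h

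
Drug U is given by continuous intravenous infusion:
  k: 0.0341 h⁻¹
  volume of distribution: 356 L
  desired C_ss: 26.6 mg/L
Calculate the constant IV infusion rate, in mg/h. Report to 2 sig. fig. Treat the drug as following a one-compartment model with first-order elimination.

CL = k × Vd = 0.03410 × 356 = 12.14 L/h
At steady state, infusion rate R₀ = Css × CL = 26.6 × 12.14 = 322.9 mg/h

320 mg/h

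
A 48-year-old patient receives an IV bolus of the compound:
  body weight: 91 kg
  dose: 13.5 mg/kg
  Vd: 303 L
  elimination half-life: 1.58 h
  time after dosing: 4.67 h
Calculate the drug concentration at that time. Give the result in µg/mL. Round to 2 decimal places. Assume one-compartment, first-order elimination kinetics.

0.52 µg/mL

Total dose = 13.5 × 91 = 1229 mg
C₀ = Dose / Vd = 1229 / 303 = 4.056 mg/L
k = ln2 / t½ = 0.693147 / 1.58 = 0.4387 h⁻¹
C = C₀ · e^(−k·t) = 4.056 × e^(−0.4387 × 4.67)
  = 4.056 × 0.1289 = 0.5228 mg/L
(0.5228 mg/L = 0.5228 µg/mL)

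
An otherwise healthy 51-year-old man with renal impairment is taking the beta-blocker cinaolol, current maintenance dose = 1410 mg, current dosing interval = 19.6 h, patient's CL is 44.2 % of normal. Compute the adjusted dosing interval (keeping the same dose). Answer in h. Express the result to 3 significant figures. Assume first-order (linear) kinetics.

To keep the same average steady-state level, dosing rate must scale with clearance.
CL ratio = 44.2 / 100 = 0.4420
New interval (same dose) = 19.6 / 0.4420 = 44.34 h

44.3 h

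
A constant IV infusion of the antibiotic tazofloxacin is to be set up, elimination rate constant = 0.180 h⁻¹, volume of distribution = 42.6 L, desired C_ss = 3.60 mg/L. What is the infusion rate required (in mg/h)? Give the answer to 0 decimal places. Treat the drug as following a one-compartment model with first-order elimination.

CL = k × Vd = 0.1800 × 42.6 = 7.668 L/h
At steady state, infusion rate R₀ = Css × CL = 3.60 × 7.668 = 27.60 mg/h

28 mg/h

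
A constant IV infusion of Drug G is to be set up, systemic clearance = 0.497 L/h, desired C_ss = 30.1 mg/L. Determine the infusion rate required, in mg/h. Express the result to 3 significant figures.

At steady state, infusion rate R₀ = Css × CL = 30.1 × 0.4970 = 14.96 mg/h

15.0 mg/h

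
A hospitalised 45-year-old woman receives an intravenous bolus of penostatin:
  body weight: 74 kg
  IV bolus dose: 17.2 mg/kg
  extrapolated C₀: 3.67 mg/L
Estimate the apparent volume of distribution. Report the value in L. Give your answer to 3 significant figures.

Dose = 17.2 × 74 = 1273 mg
Vd = Dose / C₀ = 1273 / 3.67 = 346.9 L

347 L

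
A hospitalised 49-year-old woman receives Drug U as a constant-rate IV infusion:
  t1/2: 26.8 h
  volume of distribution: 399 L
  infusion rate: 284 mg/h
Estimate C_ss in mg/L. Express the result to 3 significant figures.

27.5 mg/L

k = ln2 / t½ = 0.693147 / 26.8 = 0.02586 h⁻¹
CL = k × Vd = 0.02586 × 399 = 10.32 L/h
At steady state Css = R₀ / CL = 284 / 10.32 = 27.52 mg/L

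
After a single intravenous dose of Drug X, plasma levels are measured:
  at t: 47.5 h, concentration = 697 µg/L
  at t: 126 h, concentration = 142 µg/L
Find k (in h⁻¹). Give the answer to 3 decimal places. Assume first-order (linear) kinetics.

k = ln(C₁/C₂) / (t₂ − t₁) = ln(697/142) / (126 − 47.5)
  = 1.591 / 78.50 = 0.02027 h⁻¹

0.020 h⁻¹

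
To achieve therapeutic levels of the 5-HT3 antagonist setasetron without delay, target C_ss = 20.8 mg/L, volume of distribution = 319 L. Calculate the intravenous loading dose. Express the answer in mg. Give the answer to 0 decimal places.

6635 mg

LD = Css × Vd = 20.8 × 319 = 6635 mg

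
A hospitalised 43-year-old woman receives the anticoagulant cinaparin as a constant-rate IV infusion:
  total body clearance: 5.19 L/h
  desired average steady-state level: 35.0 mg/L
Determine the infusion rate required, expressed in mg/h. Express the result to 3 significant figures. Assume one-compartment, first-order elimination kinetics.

At steady state, infusion rate R₀ = Css × CL = 35.0 × 5.190 = 181.7 mg/h

182 mg/h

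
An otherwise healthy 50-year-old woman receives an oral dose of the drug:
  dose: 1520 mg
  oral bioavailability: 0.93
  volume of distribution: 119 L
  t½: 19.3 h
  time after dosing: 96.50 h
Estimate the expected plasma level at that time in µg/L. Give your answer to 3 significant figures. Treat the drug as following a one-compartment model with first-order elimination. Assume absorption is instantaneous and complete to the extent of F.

371 µg/L

Amount reaching circulation = F × Dose = 0.93 × 1520 = 1414 mg
C₀ = F·Dose / Vd = 1414 / 119 = 11.88 mg/L
k = ln2 / t½ = 0.693147 / 19.3 = 0.03591 h⁻¹
t / t½ = 96.50 / 19.3 = 5 half-lives
C = C₀ × (1/2)^5 = 11.88 × 0.03125 = 0.3713 mg/L
Convert: 0.3713 mg/L × 1000 = 371.3 µg/L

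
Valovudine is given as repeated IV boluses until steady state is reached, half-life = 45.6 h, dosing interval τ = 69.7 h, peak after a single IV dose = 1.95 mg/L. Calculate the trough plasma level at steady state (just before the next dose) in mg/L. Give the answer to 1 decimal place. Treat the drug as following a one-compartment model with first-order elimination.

k = ln2 / t½ = 0.693147 / 45.6 = 0.01520 h⁻¹
e^(−kτ) = e^(−0.01520 × 69.7) = 0.3466
Accumulation ratio R = 1 / (1 − e^(−kτ)) = 1 / (1 − 0.3466) = 1.530
Steady-state trough = C₀ × R × e^(−kτ) = 1.95 × 1.530 × 0.3466 = 1.034 mg/L

1.0 mg/L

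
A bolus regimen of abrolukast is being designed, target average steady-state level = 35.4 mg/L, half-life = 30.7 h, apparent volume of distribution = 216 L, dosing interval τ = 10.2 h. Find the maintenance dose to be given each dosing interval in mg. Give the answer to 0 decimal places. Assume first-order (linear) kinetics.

1761 mg

k = ln2 / t½ = 0.693147 / 30.7 = 0.02258 h⁻¹
CL = k × Vd = 0.02258 × 216 = 4.877 L/h
At steady state, Dose/τ = Css × CL.
Dose = Css × CL × τ = 35.4 × 4.877 × 10.2 = 1761 mg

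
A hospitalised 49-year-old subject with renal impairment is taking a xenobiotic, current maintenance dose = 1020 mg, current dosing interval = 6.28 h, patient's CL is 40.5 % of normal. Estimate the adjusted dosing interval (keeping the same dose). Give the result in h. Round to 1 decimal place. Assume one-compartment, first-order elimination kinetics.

To keep the same average steady-state level, dosing rate must scale with clearance.
CL ratio = 40.5 / 100 = 0.4050
New interval (same dose) = 6.28 / 0.4050 = 15.51 h

15.5 h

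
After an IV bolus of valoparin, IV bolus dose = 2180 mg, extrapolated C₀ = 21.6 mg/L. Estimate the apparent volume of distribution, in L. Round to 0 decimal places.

101 L

Vd = Dose / C₀ = 2180 / 21.6 = 100.9 L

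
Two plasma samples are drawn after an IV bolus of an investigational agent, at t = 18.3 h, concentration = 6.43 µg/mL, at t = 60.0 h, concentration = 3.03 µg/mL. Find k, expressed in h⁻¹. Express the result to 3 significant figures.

0.0180 h⁻¹

k = ln(C₁/C₂) / (t₂ − t₁) = ln(6.43/3.03) / (60.0 − 18.3)
  = 0.7524 / 41.70 = 0.01804 h⁻¹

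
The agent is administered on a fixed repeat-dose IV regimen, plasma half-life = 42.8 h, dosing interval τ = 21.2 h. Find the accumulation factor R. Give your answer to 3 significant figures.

k = ln2 / t½ = 0.693147 / 42.8 = 0.01620 h⁻¹
e^(−kτ) = e^(−0.01620 × 21.2) = 0.7093
Accumulation ratio R = 1 / (1 − e^(−kτ)) = 1 / (1 − 0.7093) = 3.440

3.44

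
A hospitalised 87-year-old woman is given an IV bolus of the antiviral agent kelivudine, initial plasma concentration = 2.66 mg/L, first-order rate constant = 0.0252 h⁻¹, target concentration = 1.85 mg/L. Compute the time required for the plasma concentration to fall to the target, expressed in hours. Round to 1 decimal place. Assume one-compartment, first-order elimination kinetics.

14.4 h

t = ln(C₀ / C) / k = ln(2.660 / 1.85) / 0.02520
  = ln(1.438) / 0.02520 = 0.3633 / 0.02520 = 14.42 h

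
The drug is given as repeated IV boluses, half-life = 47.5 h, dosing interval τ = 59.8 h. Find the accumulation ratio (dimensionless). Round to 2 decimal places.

1.72

k = ln2 / t½ = 0.693147 / 47.5 = 0.01459 h⁻¹
e^(−kτ) = e^(−0.01459 × 59.8) = 0.4179
Accumulation ratio R = 1 / (1 − e^(−kτ)) = 1 / (1 − 0.4179) = 1.718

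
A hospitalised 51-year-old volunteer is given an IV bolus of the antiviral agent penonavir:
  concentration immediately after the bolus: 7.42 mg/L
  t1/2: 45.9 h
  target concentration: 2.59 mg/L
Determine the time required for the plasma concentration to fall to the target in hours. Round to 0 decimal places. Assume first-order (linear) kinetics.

k = ln2 / t½ = 0.693147 / 45.9 = 0.01510 h⁻¹
t = ln(C₀ / C) / k = ln(7.420 / 2.59) / 0.01510
  = ln(2.865) / 0.01510 = 1.053 / 0.01510 = 69.74 h

70 h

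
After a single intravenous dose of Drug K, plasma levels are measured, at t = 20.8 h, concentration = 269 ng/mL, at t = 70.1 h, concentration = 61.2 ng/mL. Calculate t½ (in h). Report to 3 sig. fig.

23.1 h

k = ln(C₁/C₂) / (t₂ − t₁) = ln(269/61.2) / (70.1 − 20.8)
  = 1.481 / 49.30 = 0.03004 h⁻¹
t½ = ln2 / k = 0.693147 / 0.03004 = 23.07 h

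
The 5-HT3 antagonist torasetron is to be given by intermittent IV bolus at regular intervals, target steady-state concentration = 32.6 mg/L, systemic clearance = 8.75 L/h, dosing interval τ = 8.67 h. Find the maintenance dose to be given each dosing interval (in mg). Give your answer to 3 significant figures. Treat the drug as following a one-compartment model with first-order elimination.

At steady state, Dose/τ = Css × CL.
Dose = Css × CL × τ = 32.6 × 8.750 × 8.67 = 2473 mg

2470 mg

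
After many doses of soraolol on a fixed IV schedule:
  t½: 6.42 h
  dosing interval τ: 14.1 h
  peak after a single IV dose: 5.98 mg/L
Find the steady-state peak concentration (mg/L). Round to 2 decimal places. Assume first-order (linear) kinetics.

7.65 mg/L

k = ln2 / t½ = 0.693147 / 6.42 = 0.1080 h⁻¹
e^(−kτ) = e^(−0.1080 × 14.1) = 0.2181
Accumulation ratio R = 1 / (1 − e^(−kτ)) = 1 / (1 − 0.2181) = 1.279
Steady-state peak = C₀ × R = 5.98 × 1.279 = 7.648 mg/L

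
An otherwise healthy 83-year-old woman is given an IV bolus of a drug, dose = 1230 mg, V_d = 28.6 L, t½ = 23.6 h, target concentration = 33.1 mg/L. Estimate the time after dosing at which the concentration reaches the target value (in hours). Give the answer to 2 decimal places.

8.91 h

C₀ = Dose / Vd = 1230 / 28.6 = 43.01 mg/L
k = ln2 / t½ = 0.693147 / 23.6 = 0.02937 h⁻¹
t = ln(C₀ / C) / k = ln(43.01 / 33.1) / 0.02937
  = ln(1.299) / 0.02937 = 0.2616 / 0.02937 = 8.907 h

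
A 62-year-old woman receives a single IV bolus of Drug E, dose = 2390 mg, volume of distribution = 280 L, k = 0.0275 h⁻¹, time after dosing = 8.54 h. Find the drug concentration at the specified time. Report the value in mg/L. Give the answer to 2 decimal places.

C₀ = Dose / Vd = 2390 / 280 = 8.536 mg/L
C = C₀ · e^(−k·t) = 8.536 × e^(−0.02750 × 8.54)
  = 8.536 × 0.7907 = 6.749 mg/L

6.75 mg/L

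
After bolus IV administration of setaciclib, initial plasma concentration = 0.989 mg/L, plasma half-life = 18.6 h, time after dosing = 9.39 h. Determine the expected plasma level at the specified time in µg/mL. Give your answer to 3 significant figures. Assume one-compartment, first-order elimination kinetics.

k = ln2 / t½ = 0.693147 / 18.6 = 0.03727 h⁻¹
C = C₀ · e^(−k·t) = 0.9890 × e^(−0.03727 × 9.39)
  = 0.9890 × 0.7047 = 0.6969 mg/L
(0.6969 mg/L = 0.6969 µg/mL)

0.697 µg/mL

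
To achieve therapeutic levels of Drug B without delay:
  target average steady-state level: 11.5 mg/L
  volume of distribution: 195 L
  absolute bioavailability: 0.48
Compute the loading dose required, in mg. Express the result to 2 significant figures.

4700 mg

LD = Css × Vd / F = 11.5 × 195 / 0.48 = 4672 mg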